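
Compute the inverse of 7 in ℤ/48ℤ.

gcd(48, 7) = 1  (48 = 6*7 + 6, 7 = 1*6 + 1, 6 = 6*1).
Back-substituting, 7*(7) + 48*(-1) = 1.
So 7*7 ≡ 1 (mod 48), and 7 mod 48 = 7.

7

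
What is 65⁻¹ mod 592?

gcd(592, 65):
  592 = 9*65 + 7
  65 = 9*7 + 2
  7 = 3*2 + 1
  2 = 2*1
so gcd(592, 65) = 1.
Back-substitute for Bézout coefficients:
  1 = 7 - 3*2
  ... = 65*(-255) + 592*(28)
So 65*-255 ≡ 1 (mod 592), and -255 mod 592 = 337.

337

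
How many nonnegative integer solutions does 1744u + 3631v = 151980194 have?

24

gcd(3631, 1744) = 1.
By Bézout, 1744·(1168) + 3631·(-561) = 1.
One solution: (1204, 41278).
General: u = 1204 + 3631t, v = 41278 - 1744t.
u ≥ 0 ⇒ t ≥ 0; v ≥ 0 ⇒ t ≤ 23. So t ∈ [0, 23]: 24 solutions.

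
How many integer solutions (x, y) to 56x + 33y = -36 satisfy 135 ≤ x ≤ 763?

gcd(56, 33) = 1  (56 = 1·33 + 23, 33 = 1·23 + 10, 23 = 2·10 + 3, 10 = 3·3 + 1, 3 = 3·1).
Back-substituting, 56·(-10) + 33·(17) = 1.
Scale by -36: particular solution (360, -612); reduce x mod 33: (30, -52).
General solution: x = 30 + 33t, y = -52 - 56t for integer t.
135 ≤ 30 + 33t ≤ 763 gives t ∈ [4, 22], which is 19 values.

19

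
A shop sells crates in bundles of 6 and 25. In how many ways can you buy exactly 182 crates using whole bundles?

1

Need nonnegative integers with 6j + 25k = 182.
gcd(6, 25) = 1, and 6·(-4) + 25·(1) = 1.
So (j₀, k₀) = (-728, 182); general j = -728 + 25t, k = 182 - 6t.
j ≥ 0 ⇒ t ≥ 30; k ≥ 0 ⇒ t ≤ 30. That's 1 value of t.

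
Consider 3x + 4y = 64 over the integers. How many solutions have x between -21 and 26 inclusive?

12

gcd(4, 3) = 1.
By Bézout, 3·(-1) + 4·(1) = 1.
Particular solution: (0, 16).
General solution: x = 0 + 4t, y = 16 - 3t for integer t.
-21 ≤ 0 + 4t ≤ 26 gives t ∈ [-5, 6], which is 12 values.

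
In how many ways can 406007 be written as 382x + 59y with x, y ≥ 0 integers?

gcd(382, 59):
  382 = 6*59 + 28
  59 = 2*28 + 3
  28 = 9*3 + 1
  3 = 3*1
so gcd(382, 59) = 1.
Back-substitute for Bézout coefficients:
  1 = 28 - 9*3
  ... = 382*(19) + 59*(-123)
Scale by 406007: one solution is (7714133, -49938861). Reduce x mod 59: (1, 6875).
General: x = 1 + 59t, y = 6875 - 382t.
x ≥ 0 ⇒ t ≥ 0; y ≥ 0 ⇒ t ≤ 17. So t ∈ [0, 17]: 18 solutions.

18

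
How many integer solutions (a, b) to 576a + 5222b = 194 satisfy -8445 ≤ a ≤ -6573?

gcd(5222, 576) = 2.
By Bézout, 576*(-825) + 5222*(91) = 2.
Particular solution: (916, -101).
General solution: a = 916 + 2611t, b = -101 - 288t for integer t.
-8445 ≤ 916 + 2611t ≤ -6573 gives t ∈ [-3, -3], which is 1 value.

1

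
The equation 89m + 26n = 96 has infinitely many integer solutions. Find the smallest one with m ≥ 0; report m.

gcd(89, 26) = 1.
1 divides 96, so solutions exist.
By Bézout, 89·(-7) + 26·(24) = 1.
Scale by 96/1 = 96: (m₀, n₀) = (-672, 2304).
General solution: m = -672 + 26t, n = 2304 - 89t for integer t.
m ≥ 0: smallest is -672 mod 26 = 4 (at t = 26), with n = -10.

4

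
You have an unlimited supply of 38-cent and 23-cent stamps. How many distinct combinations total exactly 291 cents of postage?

1

Need nonnegative integers with 38j + 23k = 291.
gcd(38, 23) = 1, and 38·(-3) + 23·(5) = 1.
So (j₀, k₀) = (-873, 1455); general j = -873 + 23t, k = 1455 - 38t.
j ≥ 0 ⇒ t ≥ 38; k ≥ 0 ⇒ t ≤ 38. That's 1 value of t.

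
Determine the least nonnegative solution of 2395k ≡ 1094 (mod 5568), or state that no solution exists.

gcd(5568, 2395) = 1  (5568 = 2·2395 + 778, 2395 = 3·778 + 61, 778 = 12·61 + 46, 61 = 1·46 + 15, 46 = 3·15 + 1, 15 = 15·1).
1 divides 1094, so solutions exist.
Back-substituting, 2395·(-365) + 5568·(157) = 1.
So 2395·(-365) ≡ 1 (mod 5568); multiply by 1094: k ≡ -399310 (mod 5568).
Smallest nonnegative: k = -399310 mod 5568 = 1586.

1586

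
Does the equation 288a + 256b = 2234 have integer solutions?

gcd(288, 256) = 32  (288 = 1×256 + 32, 256 = 8×32).
32 does not divide 2234 (remainder 26), so no integer solutions.

no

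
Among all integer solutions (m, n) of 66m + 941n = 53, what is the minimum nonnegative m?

gcd(941, 66) = 1  (941 = 14×66 + 17, 66 = 3×17 + 15, 17 = 1×15 + 2, 15 = 7×2 + 1, 2 = 2×1).
1 divides 53, so solutions exist.
Back-substituting, 66×(442) + 941×(-31) = 1.
Scale by 53/1 = 53: (m₀, n₀) = (23426, -1643).
General solution: m = 23426 + 941t, n = -1643 - 66t for integer t.
m ≥ 0: smallest is 23426 mod 941 = 842 (at t = -24), with n = -59.

842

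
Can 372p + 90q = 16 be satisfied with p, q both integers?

no

gcd(372, 90) = 6  (372 = 4*90 + 12, 90 = 7*12 + 6, 12 = 2*6).
6 does not divide 16 (remainder 4), so no integer solutions.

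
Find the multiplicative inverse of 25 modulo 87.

7

gcd(87, 25):
  87 = 3*25 + 12
  25 = 2*12 + 1
  12 = 12*1
so gcd(87, 25) = 1.
Back-substitute for Bézout coefficients:
  1 = 25 - 2*12
  ... = 25*(7) + 87*(-2)
So 25*7 ≡ 1 (mod 87), and 7 mod 87 = 7.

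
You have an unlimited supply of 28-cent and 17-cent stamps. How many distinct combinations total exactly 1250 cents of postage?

Need nonnegative integers with 28j + 17k = 1250.
gcd(28, 17) = 1, and 28·(-3) + 17·(5) = 1.
So (j₀, k₀) = (-3750, 6250); general j = -3750 + 17t, k = 6250 - 28t.
j ≥ 0 ⇒ t ≥ 221; k ≥ 0 ⇒ t ≤ 223. That's 3 values of t.

3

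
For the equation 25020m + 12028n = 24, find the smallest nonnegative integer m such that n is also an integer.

287

gcd(25020, 12028):
  25020 = 2×12028 + 964
  12028 = 12×964 + 460
  964 = 2×460 + 44
  460 = 10×44 + 20
  44 = 2×20 + 4
  20 = 5×4
so gcd(25020, 12028) = 4.
4 divides 24, so solutions exist.
Back-substitute for Bézout coefficients:
  4 = 44 - 2×20
  ... = 25020×(549) + 12028×(-1142)
Scale by 24/4 = 6: (m₀, n₀) = (3294, -6852).
General solution: m = 3294 + 3007t, n = -6852 - 6255t for integer t.
m ≥ 0: smallest is 3294 mod 3007 = 287 (at t = -1), with n = -597.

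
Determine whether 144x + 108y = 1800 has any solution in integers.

yes

gcd(144, 108) = 36  (144 = 1·108 + 36, 108 = 3·36).
36 divides 1800, so integer solutions exist.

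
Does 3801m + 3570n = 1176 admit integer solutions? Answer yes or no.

yes

gcd(3801, 3570) = 21  (3801 = 1×3570 + 231, 3570 = 15×231 + 105, 231 = 2×105 + 21, 105 = 5×21).
21 divides 1176, so integer solutions exist.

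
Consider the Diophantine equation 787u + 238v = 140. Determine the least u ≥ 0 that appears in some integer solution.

28

gcd(787, 238):
  787 = 3·238 + 73
  238 = 3·73 + 19
  73 = 3·19 + 16
  19 = 1·16 + 3
  16 = 5·3 + 1
  3 = 3·1
so gcd(787, 238) = 1.
1 divides 140, so solutions exist.
Back-substitute for Bézout coefficients:
  1 = 16 - 5·3
  ... = 787·(75) + 238·(-248)
Scale by 140/1 = 140: (u₀, v₀) = (10500, -34720).
General solution: u = 10500 + 238t, v = -34720 - 787t for integer t.
u ≥ 0: smallest is 10500 mod 238 = 28 (at t = -44), with v = -92.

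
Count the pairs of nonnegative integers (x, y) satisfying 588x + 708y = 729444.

21

gcd(708, 588) = 12.
By Bézout, 588×(-6) + 708×(5) = 12.
One solution: (16, 1017).
General: x = 16 + 59t, y = 1017 - 49t.
x ≥ 0 ⇒ t ≥ 0; y ≥ 0 ⇒ t ≤ 20. So t ∈ [0, 20]: 21 solutions.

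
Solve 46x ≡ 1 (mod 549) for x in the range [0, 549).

gcd(549, 46) = 1  (549 = 11×46 + 43, 46 = 1×43 + 3, 43 = 14×3 + 1, 3 = 3×1).
Back-substituting, 46×(-179) + 549×(15) = 1.
So 46×-179 ≡ 1 (mod 549), and -179 mod 549 = 370.

370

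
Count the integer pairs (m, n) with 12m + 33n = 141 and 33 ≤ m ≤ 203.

15

gcd(33, 12) = 3  (33 = 2·12 + 9, 12 = 1·9 + 3, 9 = 3·3).
Back-substituting, 12·(3) + 33·(-1) = 3.
Scale by 47: particular solution (141, -47); reduce m mod 11: (9, 1).
General solution: m = 9 + 11t, n = 1 - 4t for integer t.
33 ≤ 9 + 11t ≤ 203 gives t ∈ [3, 17], which is 15 values.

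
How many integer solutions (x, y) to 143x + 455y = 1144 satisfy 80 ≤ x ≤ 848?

22

gcd(455, 143) = 13.
By Bézout, 143×(16) + 455×(-5) = 13.
Particular solution: (8, 0).
General solution: x = 8 + 35t, y = 0 - 11t for integer t.
80 ≤ 8 + 35t ≤ 848 gives t ∈ [3, 24], which is 22 values.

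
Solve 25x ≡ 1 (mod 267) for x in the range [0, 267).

gcd(267, 25) = 1.
By Bézout, 25*(-32) + 267*(3) = 1.
So 25*-32 ≡ 1 (mod 267), and -32 mod 267 = 235.

235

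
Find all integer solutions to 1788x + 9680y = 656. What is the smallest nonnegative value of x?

gcd(9680, 1788) = 4.
4 divides 656, so solutions exist.
By Bézout, 1788*(-157) + 9680*(29) = 4.
Scale by 656/4 = 164: (x₀, y₀) = (-25748, 4756).
General solution: x = -25748 + 2420t, y = 4756 - 447t for integer t.
x ≥ 0: smallest is -25748 mod 2420 = 872 (at t = 11), with y = -161.

872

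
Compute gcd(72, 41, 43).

gcd(72, 41) = 1.
gcd(1, 43) = 1.

1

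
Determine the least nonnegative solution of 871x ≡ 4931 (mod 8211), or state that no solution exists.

4229

gcd(8211, 871) = 1  (8211 = 9*871 + 372, 871 = 2*372 + 127, 372 = 2*127 + 118, 127 = 1*118 + 9, 118 = 13*9 + 1, 9 = 9*1).
1 divides 4931, so solutions exist.
Back-substituting, 871*(-905) + 8211*(96) = 1.
So 871*(-905) ≡ 1 (mod 8211); multiply by 4931: x ≡ -4462555 (mod 8211).
Smallest nonnegative: x = -4462555 mod 8211 = 4229.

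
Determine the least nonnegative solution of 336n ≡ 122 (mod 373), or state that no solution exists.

158

gcd(373, 336) = 1  (373 = 1×336 + 37, 336 = 9×37 + 3, 37 = 12×3 + 1, 3 = 3×1).
1 divides 122, so solutions exist.
Back-substituting, 336×(-121) + 373×(109) = 1.
So 336×(-121) ≡ 1 (mod 373); multiply by 122: n ≡ -14762 (mod 373).
Smallest nonnegative: n = -14762 mod 373 = 158.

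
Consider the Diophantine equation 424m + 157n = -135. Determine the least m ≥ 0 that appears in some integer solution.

63

gcd(424, 157) = 1.
1 divides -135, so solutions exist.
By Bézout, 424*(10) + 157*(-27) = 1.
Scale by -135/1 = -135: (m₀, n₀) = (-1350, 3645).
General solution: m = -1350 + 157t, n = 3645 - 424t for integer t.
m ≥ 0: smallest is -1350 mod 157 = 63 (at t = 9), with n = -171.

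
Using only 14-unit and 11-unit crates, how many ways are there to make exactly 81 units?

Need nonnegative integers with 14j + 11k = 81.
gcd(14, 11) = 1, and 14·(4) + 11·(-5) = 1.
So (j₀, k₀) = (324, -405); general j = 324 + 11t, k = -405 - 14t.
j ≥ 0 ⇒ t ≥ -29; k ≥ 0 ⇒ t ≤ -29. That's 1 value of t.

1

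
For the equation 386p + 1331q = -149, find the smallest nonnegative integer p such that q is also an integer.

1072

gcd(1331, 386):
  1331 = 3·386 + 173
  386 = 2·173 + 40
  173 = 4·40 + 13
  40 = 3·13 + 1
  13 = 13·1
so gcd(1331, 386) = 1.
1 divides -149, so solutions exist.
Back-substitute for Bézout coefficients:
  1 = 40 - 3·13
  ... = 386·(100) + 1331·(-29)
Scale by -149/1 = -149: (p₀, q₀) = (-14900, 4321).
General solution: p = -14900 + 1331t, q = 4321 - 386t for integer t.
p ≥ 0: smallest is -14900 mod 1331 = 1072 (at t = 12), with q = -311.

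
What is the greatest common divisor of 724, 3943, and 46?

1

gcd(3943, 724) = 1  (3943 = 5*724 + 323, 724 = 2*323 + 78, 323 = 4*78 + 11, 78 = 7*11 + 1, 11 = 11*1).
gcd(1, 46) = 1.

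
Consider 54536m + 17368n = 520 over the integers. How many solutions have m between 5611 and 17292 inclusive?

gcd(54536, 17368) = 8.
By Bézout, 54536*(-707) + 17368*(2220) = 8.
Particular solution: (1807, -5674).
General solution: m = 1807 + 2171t, n = -5674 - 6817t for integer t.
5611 ≤ 1807 + 2171t ≤ 17292 gives t ∈ [2, 7], which is 6 values.

6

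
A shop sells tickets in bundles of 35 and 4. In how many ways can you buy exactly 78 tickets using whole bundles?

1

Need nonnegative integers with 35j + 4k = 78.
gcd(35, 4) = 1, and 35·(-1) + 4·(9) = 1.
So (j₀, k₀) = (-78, 702); general j = -78 + 4t, k = 702 - 35t.
j ≥ 0 ⇒ t ≥ 20; k ≥ 0 ⇒ t ≤ 20. That's 1 value of t.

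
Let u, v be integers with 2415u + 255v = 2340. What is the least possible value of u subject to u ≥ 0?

11

gcd(2415, 255):
  2415 = 9·255 + 120
  255 = 2·120 + 15
  120 = 8·15
so gcd(2415, 255) = 15.
15 divides 2340, so solutions exist.
Back-substitute for Bézout coefficients:
  15 = 255 - 2·120
  ... = 2415·(-2) + 255·(19)
Scale by 2340/15 = 156: (u₀, v₀) = (-312, 2964).
General solution: u = -312 + 17t, v = 2964 - 161t for integer t.
u ≥ 0: smallest is -312 mod 17 = 11 (at t = 19), with v = -95.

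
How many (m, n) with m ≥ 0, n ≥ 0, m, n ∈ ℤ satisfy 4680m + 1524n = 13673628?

23

gcd(4680, 1524) = 12  (4680 = 3×1524 + 108, 1524 = 14×108 + 12, 108 = 9×12).
Back-substituting, 4680×(-14) + 1524×(43) = 12.
Scale by 1139469: one solution is (-15952566, 48997167). Reduce m mod 127: (31, 8877).
General: m = 31 + 127t, n = 8877 - 390t.
m ≥ 0 ⇒ t ≥ 0; n ≥ 0 ⇒ t ≤ 22. So t ∈ [0, 22]: 23 solutions.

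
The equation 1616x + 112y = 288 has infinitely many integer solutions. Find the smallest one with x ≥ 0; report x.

gcd(1616, 112) = 16  (1616 = 14·112 + 48, 112 = 2·48 + 16, 48 = 3·16).
16 divides 288, so solutions exist.
Back-substituting, 1616·(-2) + 112·(29) = 16.
Scale by 288/16 = 18: (x₀, y₀) = (-36, 522).
General solution: x = -36 + 7t, y = 522 - 101t for integer t.
x ≥ 0: smallest is -36 mod 7 = 6 (at t = 6), with y = -84.

6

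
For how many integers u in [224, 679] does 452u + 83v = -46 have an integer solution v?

6

gcd(452, 83) = 1.
By Bézout, 452*(9) + 83*(-49) = 1.
Particular solution: (1, -6).
General solution: u = 1 + 83t, v = -6 - 452t for integer t.
224 ≤ 1 + 83t ≤ 679 gives t ∈ [3, 8], which is 6 values.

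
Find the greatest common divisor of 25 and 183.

1

gcd(183, 25) = 1  (183 = 7*25 + 8, 25 = 3*8 + 1, 8 = 8*1).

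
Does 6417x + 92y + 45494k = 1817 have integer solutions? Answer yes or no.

yes

gcd(6417, 92) = 23  (6417 = 69*92 + 69, 92 = 1*69 + 23, 69 = 3*23).
gcd(23, 45494) = 23.
23 divides 1817, so integer solutions exist.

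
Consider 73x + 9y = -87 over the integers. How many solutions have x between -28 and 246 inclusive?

31

gcd(73, 9) = 1  (73 = 8×9 + 1, 9 = 9×1).
Back-substituting, 73×(1) + 9×(-8) = 1.
Scale by -87: particular solution (-87, 696); reduce x mod 9: (3, -34).
General solution: x = 3 + 9t, y = -34 - 73t for integer t.
-28 ≤ 3 + 9t ≤ 246 gives t ∈ [-3, 27], which is 31 values.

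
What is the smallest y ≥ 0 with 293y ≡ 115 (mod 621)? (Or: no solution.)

gcd(621, 293) = 1  (621 = 2·293 + 35, 293 = 8·35 + 13, 35 = 2·13 + 9, 13 = 1·9 + 4, 9 = 2·4 + 1, 4 = 4·1).
1 divides 115, so solutions exist.
Back-substituting, 293·(-142) + 621·(67) = 1.
So 293·(-142) ≡ 1 (mod 621); multiply by 115: y ≡ -16330 (mod 621).
Smallest nonnegative: y = -16330 mod 621 = 437.

437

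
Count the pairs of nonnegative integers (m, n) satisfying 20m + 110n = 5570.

gcd(110, 20):
  110 = 5*20 + 10
  20 = 2*10
so gcd(110, 20) = 10.
Back-substitute for Bézout coefficients:
  10 = 110 - 5*20
  ... = 20*(-5) + 110*(1)
Scale by 557: one solution is (-2785, 557). Reduce m mod 11: (9, 49).
General: m = 9 + 11t, n = 49 - 2t.
m ≥ 0 ⇒ t ≥ 0; n ≥ 0 ⇒ t ≤ 24. So t ∈ [0, 24]: 25 solutions.

25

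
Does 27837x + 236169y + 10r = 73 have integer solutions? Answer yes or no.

gcd(236169, 27837) = 27  (236169 = 8·27837 + 13473, 27837 = 2·13473 + 891, 13473 = 15·891 + 108, 891 = 8·108 + 27, 108 = 4·27).
gcd(27, 10) = 1.
1 divides 73, so integer solutions exist.

yes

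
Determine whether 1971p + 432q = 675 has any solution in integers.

gcd(1971, 432) = 27.
27 divides 675, so integer solutions exist.

yes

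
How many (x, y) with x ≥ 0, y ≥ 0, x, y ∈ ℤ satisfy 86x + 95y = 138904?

gcd(95, 86) = 1  (95 = 1·86 + 9, 86 = 9·9 + 5, 9 = 1·5 + 4, 5 = 1·4 + 1, 4 = 4·1).
Back-substituting, 86·(21) + 95·(-19) = 1.
Scale by 138904: one solution is (2916984, -2639176). Reduce x mod 95: (9, 1454).
General: x = 9 + 95t, y = 1454 - 86t.
x ≥ 0 ⇒ t ≥ 0; y ≥ 0 ⇒ t ≤ 16. So t ∈ [0, 16]: 17 solutions.

17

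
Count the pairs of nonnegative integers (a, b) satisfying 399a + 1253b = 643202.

gcd(1253, 399) = 7  (1253 = 3·399 + 56, 399 = 7·56 + 7, 56 = 8·7).
Back-substituting, 399·(22) + 1253·(-7) = 7.
Scale by 91886: one solution is (2021492, -643202). Reduce a mod 179: (45, 499).
General: a = 45 + 179t, b = 499 - 57t.
a ≥ 0 ⇒ t ≥ 0; b ≥ 0 ⇒ t ≤ 8. So t ∈ [0, 8]: 9 solutions.

9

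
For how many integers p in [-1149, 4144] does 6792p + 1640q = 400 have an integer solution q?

gcd(6792, 1640):
  6792 = 4·1640 + 232
  1640 = 7·232 + 16
  232 = 14·16 + 8
  16 = 2·8
so gcd(6792, 1640) = 8.
Back-substitute for Bézout coefficients:
  8 = 232 - 14·16
  ... = 6792·(99) + 1640·(-410)
Scale by 50: particular solution (4950, -20500); reduce p mod 205: (30, -124).
General solution: p = 30 + 205t, q = -124 - 849t for integer t.
-1149 ≤ 30 + 205t ≤ 4144 gives t ∈ [-5, 20], which is 26 values.

26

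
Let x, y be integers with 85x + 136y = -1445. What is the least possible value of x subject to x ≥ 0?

7

gcd(136, 85) = 17  (136 = 1*85 + 51, 85 = 1*51 + 34, 51 = 1*34 + 17, 34 = 2*17).
17 divides -1445, so solutions exist.
Back-substituting, 85*(-3) + 136*(2) = 17.
Scale by -1445/17 = -85: (x₀, y₀) = (255, -170).
General solution: x = 255 + 8t, y = -170 - 5t for integer t.
x ≥ 0: smallest is 255 mod 8 = 7 (at t = -31), with y = -15.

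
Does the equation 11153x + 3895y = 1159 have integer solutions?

yes

gcd(11153, 3895) = 19  (11153 = 2*3895 + 3363, 3895 = 1*3363 + 532, 3363 = 6*532 + 171, 532 = 3*171 + 19, 171 = 9*19).
19 divides 1159, so integer solutions exist.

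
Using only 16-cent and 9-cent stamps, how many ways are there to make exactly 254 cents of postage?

Need nonnegative integers with 16j + 9k = 254.
gcd(16, 9) = 1, and 16·(4) + 9·(-7) = 1.
So (j₀, k₀) = (1016, -1778); general j = 1016 + 9t, k = -1778 - 16t.
j ≥ 0 ⇒ t ≥ -112; k ≥ 0 ⇒ t ≤ -112. That's 1 value of t.

1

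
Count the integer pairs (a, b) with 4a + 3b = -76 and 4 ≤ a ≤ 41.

13

gcd(4, 3):
  4 = 1*3 + 1
  3 = 3*1
so gcd(4, 3) = 1.
Back-substitute for Bézout coefficients:
  1 = 4 - 1*3
  ... = 4*(1) + 3*(-1)
Scale by -76: particular solution (-76, 76); reduce a mod 3: (2, -28).
General solution: a = 2 + 3t, b = -28 - 4t for integer t.
4 ≤ 2 + 3t ≤ 41 gives t ∈ [1, 13], which is 13 values.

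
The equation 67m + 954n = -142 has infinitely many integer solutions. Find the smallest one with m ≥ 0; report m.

482

gcd(954, 67):
  954 = 14*67 + 16
  67 = 4*16 + 3
  16 = 5*3 + 1
  3 = 3*1
so gcd(954, 67) = 1.
1 divides -142, so solutions exist.
Back-substitute for Bézout coefficients:
  1 = 16 - 5*3
  ... = 67*(-299) + 954*(21)
Scale by -142/1 = -142: (m₀, n₀) = (42458, -2982).
General solution: m = 42458 + 954t, n = -2982 - 67t for integer t.
m ≥ 0: smallest is 42458 mod 954 = 482 (at t = -44), with n = -34.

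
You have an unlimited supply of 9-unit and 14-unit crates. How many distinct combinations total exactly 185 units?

2

Need nonnegative integers with 9j + 14k = 185.
gcd(9, 14) = 1, and 9·(-3) + 14·(2) = 1.
So (j₀, k₀) = (-555, 370); general j = -555 + 14t, k = 370 - 9t.
j ≥ 0 ⇒ t ≥ 40; k ≥ 0 ⇒ t ≤ 41. That's 2 values of t.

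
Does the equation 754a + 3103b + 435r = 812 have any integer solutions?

gcd(3103, 754):
  3103 = 4·754 + 87
  754 = 8·87 + 58
  87 = 1·58 + 29
  58 = 2·29
so gcd(3103, 754) = 29.
gcd(29, 435) = 29.
29 divides 812, so integer solutions exist.

yes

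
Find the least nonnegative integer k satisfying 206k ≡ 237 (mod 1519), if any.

156

gcd(1519, 206) = 1.
1 divides 237, so solutions exist.
By Bézout, 206*(-730) + 1519*(99) = 1.
So 206*(-730) ≡ 1 (mod 1519); multiply by 237: k ≡ -173010 (mod 1519).
Smallest nonnegative: k = -173010 mod 1519 = 156.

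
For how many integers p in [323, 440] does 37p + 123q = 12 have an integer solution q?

gcd(123, 37) = 1  (123 = 3·37 + 12, 37 = 3·12 + 1, 12 = 12·1).
Back-substituting, 37·(10) + 123·(-3) = 1.
Scale by 12: particular solution (120, -36); reduce p mod 123: (120, -36).
General solution: p = 120 + 123t, q = -36 - 37t for integer t.
323 ≤ 120 + 123t ≤ 440 gives t ∈ [2, 2], which is 1 value.

1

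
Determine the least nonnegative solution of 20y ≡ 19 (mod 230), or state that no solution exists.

gcd(230, 20) = 10.
10 does not divide 19, so the congruence has no solution.

no solution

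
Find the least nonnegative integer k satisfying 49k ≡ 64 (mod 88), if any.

48

gcd(88, 49) = 1  (88 = 1·49 + 39, 49 = 1·39 + 10, 39 = 3·10 + 9, 10 = 1·9 + 1, 9 = 9·1).
1 divides 64, so solutions exist.
Back-substituting, 49·(9) + 88·(-5) = 1.
So 49·(9) ≡ 1 (mod 88); multiply by 64: k ≡ 576 (mod 88).
Smallest nonnegative: k = 576 mod 88 = 48.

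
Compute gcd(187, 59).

1

gcd(187, 59):
  187 = 3·59 + 10
  59 = 5·10 + 9
  10 = 1·9 + 1
  9 = 9·1
so gcd(187, 59) = 1.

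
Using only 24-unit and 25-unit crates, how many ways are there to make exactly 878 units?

1

Need nonnegative integers with 24j + 25k = 878.
gcd(24, 25) = 1, and 24·(-1) + 25·(1) = 1.
So (j₀, k₀) = (-878, 878); general j = -878 + 25t, k = 878 - 24t.
j ≥ 0 ⇒ t ≥ 36; k ≥ 0 ⇒ t ≤ 36. That's 1 value of t.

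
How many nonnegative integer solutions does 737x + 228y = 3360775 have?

20

gcd(737, 228) = 1.
By Bézout, 737*(-43) + 228*(139) = 1.
One solution: (143, 14278).
General: x = 143 + 228t, y = 14278 - 737t.
x ≥ 0 ⇒ t ≥ 0; y ≥ 0 ⇒ t ≤ 19. So t ∈ [0, 19]: 20 solutions.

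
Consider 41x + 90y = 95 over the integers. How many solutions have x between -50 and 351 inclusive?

gcd(90, 41):
  90 = 2·41 + 8
  41 = 5·8 + 1
  8 = 8·1
so gcd(90, 41) = 1.
Back-substitute for Bézout coefficients:
  1 = 41 - 5·8
  ... = 41·(11) + 90·(-5)
Scale by 95: particular solution (1045, -475); reduce x mod 90: (55, -24).
General solution: x = 55 + 90t, y = -24 - 41t for integer t.
-50 ≤ 55 + 90t ≤ 351 gives t ∈ [-1, 3], which is 5 values.

5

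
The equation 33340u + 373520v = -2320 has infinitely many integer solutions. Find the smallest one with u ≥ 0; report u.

gcd(373520, 33340) = 20  (373520 = 11×33340 + 6780, 33340 = 4×6780 + 6220, 6780 = 1×6220 + 560, 6220 = 11×560 + 60, 560 = 9×60 + 20, 60 = 3×20).
20 divides -2320, so solutions exist.
Back-substituting, 33340×(-6005) + 373520×(536) = 20.
Scale by -2320/20 = -116: (u₀, v₀) = (696580, -62176).
General solution: u = 696580 + 18676t, v = -62176 - 1667t for integer t.
u ≥ 0: smallest is 696580 mod 18676 = 5568 (at t = -37), with v = -497.

5568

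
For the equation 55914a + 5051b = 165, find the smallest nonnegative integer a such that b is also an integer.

gcd(55914, 5051) = 1  (55914 = 11·5051 + 353, 5051 = 14·353 + 109, 353 = 3·109 + 26, 109 = 4·26 + 5, 26 = 5·5 + 1, 5 = 5·1).
1 divides 165, so solutions exist.
Back-substituting, 55914·(973) + 5051·(-10771) = 1.
Scale by 165/1 = 165: (a₀, b₀) = (160545, -1777215).
General solution: a = 160545 + 5051t, b = -1777215 - 55914t for integer t.
a ≥ 0: smallest is 160545 mod 5051 = 3964 (at t = -31), with b = -43881.

3964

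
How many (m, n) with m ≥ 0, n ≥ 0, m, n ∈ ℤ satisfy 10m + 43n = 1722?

4

gcd(43, 10):
  43 = 4·10 + 3
  10 = 3·3 + 1
  3 = 3·1
so gcd(43, 10) = 1.
Back-substitute for Bézout coefficients:
  1 = 10 - 3·3
  ... = 10·(13) + 43·(-3)
Scale by 1722: one solution is (22386, -5166). Reduce m mod 43: (26, 34).
General: m = 26 + 43t, n = 34 - 10t.
m ≥ 0 ⇒ t ≥ 0; n ≥ 0 ⇒ t ≤ 3. So t ∈ [0, 3]: 4 solutions.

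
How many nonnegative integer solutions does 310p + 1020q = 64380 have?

2

gcd(1020, 310):
  1020 = 3·310 + 90
  310 = 3·90 + 40
  90 = 2·40 + 10
  40 = 4·10
so gcd(1020, 310) = 10.
Back-substitute for Bézout coefficients:
  10 = 90 - 2·40
  ... = 310·(-23) + 1020·(7)
Scale by 6438: one solution is (-148074, 45066). Reduce p mod 102: (30, 54).
General: p = 30 + 102t, q = 54 - 31t.
p ≥ 0 ⇒ t ≥ 0; q ≥ 0 ⇒ t ≤ 1. So t ∈ [0, 1]: 2 solutions.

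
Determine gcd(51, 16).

gcd(51, 16):
  51 = 3*16 + 3
  16 = 5*3 + 1
  3 = 3*1
so gcd(51, 16) = 1.

1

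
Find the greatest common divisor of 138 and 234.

gcd(234, 138):
  234 = 1·138 + 96
  138 = 1·96 + 42
  96 = 2·42 + 12
  42 = 3·12 + 6
  12 = 2·6
so gcd(234, 138) = 6.

6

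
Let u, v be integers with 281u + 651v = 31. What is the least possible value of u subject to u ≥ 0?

248

gcd(651, 281):
  651 = 2*281 + 89
  281 = 3*89 + 14
  89 = 6*14 + 5
  14 = 2*5 + 4
  5 = 1*4 + 1
  4 = 4*1
so gcd(651, 281) = 1.
1 divides 31, so solutions exist.
Back-substitute for Bézout coefficients:
  1 = 5 - 1*4
  ... = 281*(-139) + 651*(60)
Scale by 31/1 = 31: (u₀, v₀) = (-4309, 1860).
General solution: u = -4309 + 651t, v = 1860 - 281t for integer t.
u ≥ 0: smallest is -4309 mod 651 = 248 (at t = 7), with v = -107.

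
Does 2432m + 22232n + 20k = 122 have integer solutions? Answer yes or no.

no

gcd(22232, 2432) = 8  (22232 = 9·2432 + 344, 2432 = 7·344 + 24, 344 = 14·24 + 8, 24 = 3·8).
gcd(8, 20) = 4.
4 does not divide 122 (remainder 2), so no integer solutions.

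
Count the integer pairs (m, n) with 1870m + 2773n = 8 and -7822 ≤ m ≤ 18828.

gcd(2773, 1870) = 1.
By Bézout, 1870*(390) + 2773*(-263) = 1.
Particular solution: (347, -234).
General solution: m = 347 + 2773t, n = -234 - 1870t for integer t.
-7822 ≤ 347 + 2773t ≤ 18828 gives t ∈ [-2, 6], which is 9 values.

9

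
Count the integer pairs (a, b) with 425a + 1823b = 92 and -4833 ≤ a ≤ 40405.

gcd(1823, 425) = 1.
By Bézout, 425*(163) + 1823*(-38) = 1.
Particular solution: (412, -96).
General solution: a = 412 + 1823t, b = -96 - 425t for integer t.
-4833 ≤ 412 + 1823t ≤ 40405 gives t ∈ [-2, 21], which is 24 values.

24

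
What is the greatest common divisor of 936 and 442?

26

gcd(936, 442):
  936 = 2*442 + 52
  442 = 8*52 + 26
  52 = 2*26
so gcd(936, 442) = 26.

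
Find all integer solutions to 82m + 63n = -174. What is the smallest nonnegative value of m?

24

gcd(82, 63) = 1  (82 = 1*63 + 19, 63 = 3*19 + 6, 19 = 3*6 + 1, 6 = 6*1).
1 divides -174, so solutions exist.
Back-substituting, 82*(10) + 63*(-13) = 1.
Scale by -174/1 = -174: (m₀, n₀) = (-1740, 2262).
General solution: m = -1740 + 63t, n = 2262 - 82t for integer t.
m ≥ 0: smallest is -1740 mod 63 = 24 (at t = 28), with n = -34.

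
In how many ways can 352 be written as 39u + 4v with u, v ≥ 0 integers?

3

gcd(39, 4) = 1  (39 = 9×4 + 3, 4 = 1×3 + 1, 3 = 3×1).
Back-substituting, 39×(-1) + 4×(10) = 1.
Scale by 352: one solution is (-352, 3520). Reduce u mod 4: (0, 88).
General: u = 0 + 4t, v = 88 - 39t.
u ≥ 0 ⇒ t ≥ 0; v ≥ 0 ⇒ t ≤ 2. So t ∈ [0, 2]: 3 solutions.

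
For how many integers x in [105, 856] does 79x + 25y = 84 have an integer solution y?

gcd(79, 25) = 1.
By Bézout, 79×(-6) + 25×(19) = 1.
Particular solution: (21, -63).
General solution: x = 21 + 25t, y = -63 - 79t for integer t.
105 ≤ 21 + 25t ≤ 856 gives t ∈ [4, 33], which is 30 values.

30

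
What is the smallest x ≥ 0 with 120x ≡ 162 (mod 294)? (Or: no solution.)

gcd(294, 120) = 6  (294 = 2×120 + 54, 120 = 2×54 + 12, 54 = 4×12 + 6, 12 = 2×6).
6 divides 162, so solutions exist.
Back-substituting, 120×(-22) + 294×(9) = 6.
So 120×(-22) ≡ 6 (mod 294); multiply by 27: x ≡ -594 (mod 49).
Smallest nonnegative: x = -594 mod 49 = 43.

43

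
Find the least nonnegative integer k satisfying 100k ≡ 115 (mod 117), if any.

gcd(117, 100) = 1.
1 divides 115, so solutions exist.
By Bézout, 100*(55) + 117*(-47) = 1.
So 100*(55) ≡ 1 (mod 117); multiply by 115: k ≡ 6325 (mod 117).
Smallest nonnegative: k = 6325 mod 117 = 7.

7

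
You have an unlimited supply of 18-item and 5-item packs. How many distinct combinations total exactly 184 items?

Need nonnegative integers with 18j + 5k = 184.
gcd(18, 5) = 1, and 18·(2) + 5·(-7) = 1.
So (j₀, k₀) = (368, -1288); general j = 368 + 5t, k = -1288 - 18t.
j ≥ 0 ⇒ t ≥ -73; k ≥ 0 ⇒ t ≤ -72. That's 2 values of t.

2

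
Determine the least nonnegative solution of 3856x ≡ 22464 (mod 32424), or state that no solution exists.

174

gcd(32424, 3856) = 8  (32424 = 8×3856 + 1576, 3856 = 2×1576 + 704, 1576 = 2×704 + 168, 704 = 4×168 + 32, 168 = 5×32 + 8, 32 = 4×8).
8 divides 22464, so solutions exist.
Back-substituting, 3856×(-967) + 32424×(115) = 8.
So 3856×(-967) ≡ 8 (mod 32424); multiply by 2808: x ≡ -2715336 (mod 4053).
Smallest nonnegative: x = -2715336 mod 4053 = 174.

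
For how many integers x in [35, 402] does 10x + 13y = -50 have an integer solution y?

gcd(13, 10):
  13 = 1*10 + 3
  10 = 3*3 + 1
  3 = 3*1
so gcd(13, 10) = 1.
Back-substitute for Bézout coefficients:
  1 = 10 - 3*3
  ... = 10*(4) + 13*(-3)
Scale by -50: particular solution (-200, 150); reduce x mod 13: (8, -10).
General solution: x = 8 + 13t, y = -10 - 10t for integer t.
35 ≤ 8 + 13t ≤ 402 gives t ∈ [3, 30], which is 28 values.

28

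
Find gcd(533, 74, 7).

1

gcd(533, 74) = 1.
gcd(1, 7) = 1.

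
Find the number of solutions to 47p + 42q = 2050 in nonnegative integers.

1

gcd(47, 42):
  47 = 1·42 + 5
  42 = 8·5 + 2
  5 = 2·2 + 1
  2 = 2·1
so gcd(47, 42) = 1.
Back-substitute for Bézout coefficients:
  1 = 5 - 2·2
  ... = 47·(17) + 42·(-19)
Scale by 2050: one solution is (34850, -38950). Reduce p mod 42: (32, 13).
General: p = 32 + 42t, q = 13 - 47t.
p ≥ 0 ⇒ t ≥ 0; q ≥ 0 ⇒ t ≤ 0. So t ∈ [0, 0]: 1 solution.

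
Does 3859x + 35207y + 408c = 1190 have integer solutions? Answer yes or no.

gcd(35207, 3859) = 17.
gcd(17, 408) = 17.
17 divides 1190, so integer solutions exist.

yes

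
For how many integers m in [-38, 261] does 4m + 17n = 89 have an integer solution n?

gcd(17, 4) = 1.
By Bézout, 4*(-4) + 17*(1) = 1.
Particular solution: (1, 5).
General solution: m = 1 + 17t, n = 5 - 4t for integer t.
-38 ≤ 1 + 17t ≤ 261 gives t ∈ [-2, 15], which is 18 values.

18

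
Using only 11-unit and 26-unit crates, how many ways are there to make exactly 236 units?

1

Need nonnegative integers with 11j + 26k = 236.
gcd(11, 26) = 1, and 11·(-7) + 26·(3) = 1.
So (j₀, k₀) = (-1652, 708); general j = -1652 + 26t, k = 708 - 11t.
j ≥ 0 ⇒ t ≥ 64; k ≥ 0 ⇒ t ≤ 64. That's 1 value of t.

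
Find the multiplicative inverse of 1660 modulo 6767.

6021

gcd(6767, 1660) = 1  (6767 = 4*1660 + 127, 1660 = 13*127 + 9, 127 = 14*9 + 1, 9 = 9*1).
Back-substituting, 1660*(-746) + 6767*(183) = 1.
So 1660*-746 ≡ 1 (mod 6767), and -746 mod 6767 = 6021.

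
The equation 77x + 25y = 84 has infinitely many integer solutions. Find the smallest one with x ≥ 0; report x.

gcd(77, 25):
  77 = 3×25 + 2
  25 = 12×2 + 1
  2 = 2×1
so gcd(77, 25) = 1.
1 divides 84, so solutions exist.
Back-substitute for Bézout coefficients:
  1 = 25 - 12×2
  ... = 77×(-12) + 25×(37)
Scale by 84/1 = 84: (x₀, y₀) = (-1008, 3108).
General solution: x = -1008 + 25t, y = 3108 - 77t for integer t.
x ≥ 0: smallest is -1008 mod 25 = 17 (at t = 41), with y = -49.

17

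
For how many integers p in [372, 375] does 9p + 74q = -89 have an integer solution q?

0

gcd(74, 9) = 1.
By Bézout, 9*(33) + 74*(-4) = 1.
Particular solution: (23, -4).
General solution: p = 23 + 74t, q = -4 - 9t for integer t.
372 ≤ 23 + 74t ≤ 375 gives t ∈ [5, 4], which is 0 values.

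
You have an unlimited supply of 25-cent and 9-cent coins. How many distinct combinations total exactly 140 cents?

1

Need nonnegative integers with 25j + 9k = 140.
gcd(25, 9) = 1, and 25·(4) + 9·(-11) = 1.
So (j₀, k₀) = (560, -1540); general j = 560 + 9t, k = -1540 - 25t.
j ≥ 0 ⇒ t ≥ -62; k ≥ 0 ⇒ t ≤ -62. That's 1 value of t.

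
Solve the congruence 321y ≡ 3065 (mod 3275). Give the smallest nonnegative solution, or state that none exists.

gcd(3275, 321) = 1.
1 divides 3065, so solutions exist.
By Bézout, 321*(806) + 3275*(-79) = 1.
So 321*(806) ≡ 1 (mod 3275); multiply by 3065: y ≡ 2470390 (mod 3275).
Smallest nonnegative: y = 2470390 mod 3275 = 1040.

1040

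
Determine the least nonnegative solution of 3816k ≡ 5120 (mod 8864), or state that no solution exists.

668

gcd(8864, 3816) = 8  (8864 = 2·3816 + 1232, 3816 = 3·1232 + 120, 1232 = 10·120 + 32, 120 = 3·32 + 24, 32 = 1·24 + 8, 24 = 3·8).
8 divides 5120, so solutions exist.
Back-substituting, 3816·(-295) + 8864·(127) = 8.
So 3816·(-295) ≡ 8 (mod 8864); multiply by 640: k ≡ -188800 (mod 1108).
Smallest nonnegative: k = -188800 mod 1108 = 668.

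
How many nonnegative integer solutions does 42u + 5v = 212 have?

gcd(42, 5) = 1.
By Bézout, 42·(-2) + 5·(17) = 1.
One solution: (1, 34).
General: u = 1 + 5t, v = 34 - 42t.
u ≥ 0 ⇒ t ≥ 0; v ≥ 0 ⇒ t ≤ 0. So t ∈ [0, 0]: 1 solution.

1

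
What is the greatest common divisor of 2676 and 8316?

12

gcd(8316, 2676) = 12  (8316 = 3·2676 + 288, 2676 = 9·288 + 84, 288 = 3·84 + 36, 84 = 2·36 + 12, 36 = 3·12).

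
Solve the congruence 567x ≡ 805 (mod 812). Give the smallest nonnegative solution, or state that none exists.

gcd(812, 567):
  812 = 1×567 + 245
  567 = 2×245 + 77
  245 = 3×77 + 14
  77 = 5×14 + 7
  14 = 2×7
so gcd(812, 567) = 7.
7 divides 805, so solutions exist.
Back-substitute for Bézout coefficients:
  7 = 77 - 5×14
  ... = 567×(53) + 812×(-37)
So 567×(53) ≡ 7 (mod 812); multiply by 115: x ≡ 6095 (mod 116).
Smallest nonnegative: x = 6095 mod 116 = 63.

63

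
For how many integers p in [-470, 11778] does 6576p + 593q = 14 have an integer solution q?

gcd(6576, 593) = 1  (6576 = 11·593 + 53, 593 = 11·53 + 10, 53 = 5·10 + 3, 10 = 3·3 + 1, 3 = 3·1).
Back-substituting, 6576·(-179) + 593·(1985) = 1.
Scale by 14: particular solution (-2506, 27790); reduce p mod 593: (459, -5090).
General solution: p = 459 + 593t, q = -5090 - 6576t for integer t.
-470 ≤ 459 + 593t ≤ 11778 gives t ∈ [-1, 19], which is 21 values.

21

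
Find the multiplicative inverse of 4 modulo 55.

gcd(55, 4):
  55 = 13×4 + 3
  4 = 1×3 + 1
  3 = 3×1
so gcd(55, 4) = 1.
Back-substitute for Bézout coefficients:
  1 = 4 - 1×3
  ... = 4×(14) + 55×(-1)
So 4×14 ≡ 1 (mod 55), and 14 mod 55 = 14.

14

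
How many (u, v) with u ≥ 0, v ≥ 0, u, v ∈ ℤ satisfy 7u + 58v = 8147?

gcd(58, 7) = 1  (58 = 8×7 + 2, 7 = 3×2 + 1, 2 = 2×1).
Back-substituting, 7×(25) + 58×(-3) = 1.
Scale by 8147: one solution is (203675, -24441). Reduce u mod 58: (37, 136).
General: u = 37 + 58t, v = 136 - 7t.
u ≥ 0 ⇒ t ≥ 0; v ≥ 0 ⇒ t ≤ 19. So t ∈ [0, 19]: 20 solutions.

20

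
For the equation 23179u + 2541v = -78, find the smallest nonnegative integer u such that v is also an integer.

gcd(23179, 2541) = 1  (23179 = 9×2541 + 310, 2541 = 8×310 + 61, 310 = 5×61 + 5, 61 = 12×5 + 1, 5 = 5×1).
1 divides -78, so solutions exist.
Back-substituting, 23179×(-500) + 2541×(4561) = 1.
Scale by -78/1 = -78: (u₀, v₀) = (39000, -355758).
General solution: u = 39000 + 2541t, v = -355758 - 23179t for integer t.
u ≥ 0: smallest is 39000 mod 2541 = 885 (at t = -15), with v = -8073.

885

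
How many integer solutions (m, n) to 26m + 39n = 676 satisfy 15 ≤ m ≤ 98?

gcd(39, 26):
  39 = 1×26 + 13
  26 = 2×13
so gcd(39, 26) = 13.
Back-substitute for Bézout coefficients:
  13 = 39 - 1×26
  ... = 26×(-1) + 39×(1)
Scale by 52: particular solution (-52, 52); reduce m mod 3: (2, 16).
General solution: m = 2 + 3t, n = 16 - 2t for integer t.
15 ≤ 2 + 3t ≤ 98 gives t ∈ [5, 32], which is 28 values.

28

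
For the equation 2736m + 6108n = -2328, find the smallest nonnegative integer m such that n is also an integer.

gcd(6108, 2736) = 12.
12 divides -2328, so solutions exist.
By Bézout, 2736×(96) + 6108×(-43) = 12.
Scale by -2328/12 = -194: (m₀, n₀) = (-18624, 8342).
General solution: m = -18624 + 509t, n = 8342 - 228t for integer t.
m ≥ 0: smallest is -18624 mod 509 = 209 (at t = 37), with n = -94.

209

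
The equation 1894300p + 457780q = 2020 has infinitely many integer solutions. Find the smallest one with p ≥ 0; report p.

gcd(1894300, 457780) = 20  (1894300 = 4×457780 + 63180, 457780 = 7×63180 + 15520, 63180 = 4×15520 + 1100, 15520 = 14×1100 + 120, 1100 = 9×120 + 20, 120 = 6×20).
20 divides 2020, so solutions exist.
Back-substituting, 1894300×(3746) + 457780×(-15501) = 20.
Scale by 2020/20 = 101: (p₀, q₀) = (378346, -1565601).
General solution: p = 378346 + 22889t, q = -1565601 - 94715t for integer t.
p ≥ 0: smallest is 378346 mod 22889 = 12122 (at t = -16), with q = -50161.

12122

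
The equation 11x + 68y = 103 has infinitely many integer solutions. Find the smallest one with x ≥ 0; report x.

gcd(68, 11):
  68 = 6×11 + 2
  11 = 5×2 + 1
  2 = 2×1
so gcd(68, 11) = 1.
1 divides 103, so solutions exist.
Back-substitute for Bézout coefficients:
  1 = 11 - 5×2
  ... = 11×(31) + 68×(-5)
Scale by 103/1 = 103: (x₀, y₀) = (3193, -515).
General solution: x = 3193 + 68t, y = -515 - 11t for integer t.
x ≥ 0: smallest is 3193 mod 68 = 65 (at t = -46), with y = -9.

65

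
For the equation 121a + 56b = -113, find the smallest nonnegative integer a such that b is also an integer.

gcd(121, 56) = 1.
1 divides -113, so solutions exist.
By Bézout, 121·(25) + 56·(-54) = 1.
Scale by -113/1 = -113: (a₀, b₀) = (-2825, 6102).
General solution: a = -2825 + 56t, b = 6102 - 121t for integer t.
a ≥ 0: smallest is -2825 mod 56 = 31 (at t = 51), with b = -69.

31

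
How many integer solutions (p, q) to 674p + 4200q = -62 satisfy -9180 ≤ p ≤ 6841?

8

gcd(4200, 674):
  4200 = 6·674 + 156
  674 = 4·156 + 50
  156 = 3·50 + 6
  50 = 8·6 + 2
  6 = 3·2
so gcd(4200, 674) = 2.
Back-substitute for Bézout coefficients:
  2 = 50 - 8·6
  ... = 674·(673) + 4200·(-108)
Scale by -31: particular solution (-20863, 3348); reduce p mod 2100: (137, -22).
General solution: p = 137 + 2100t, q = -22 - 337t for integer t.
-9180 ≤ 137 + 2100t ≤ 6841 gives t ∈ [-4, 3], which is 8 values.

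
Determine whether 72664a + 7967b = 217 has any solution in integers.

gcd(72664, 7967) = 31  (72664 = 9·7967 + 961, 7967 = 8·961 + 279, 961 = 3·279 + 124, 279 = 2·124 + 31, 124 = 4·31).
31 divides 217, so integer solutions exist.

yes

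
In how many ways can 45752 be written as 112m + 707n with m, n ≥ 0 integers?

gcd(707, 112) = 7  (707 = 6*112 + 35, 112 = 3*35 + 7, 35 = 5*7).
Back-substituting, 112*(19) + 707*(-3) = 7.
Scale by 6536: one solution is (124184, -19608). Reduce m mod 101: (55, 56).
General: m = 55 + 101t, n = 56 - 16t.
m ≥ 0 ⇒ t ≥ 0; n ≥ 0 ⇒ t ≤ 3. So t ∈ [0, 3]: 4 solutions.

4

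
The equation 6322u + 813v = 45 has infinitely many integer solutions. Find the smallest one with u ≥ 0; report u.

576

gcd(6322, 813):
  6322 = 7·813 + 631
  813 = 1·631 + 182
  631 = 3·182 + 85
  182 = 2·85 + 12
  85 = 7·12 + 1
  12 = 12·1
so gcd(6322, 813) = 1.
1 divides 45, so solutions exist.
Back-substitute for Bézout coefficients:
  1 = 85 - 7·12
  ... = 6322·(67) + 813·(-521)
Scale by 45/1 = 45: (u₀, v₀) = (3015, -23445).
General solution: u = 3015 + 813t, v = -23445 - 6322t for integer t.
u ≥ 0: smallest is 3015 mod 813 = 576 (at t = -3), with v = -4479.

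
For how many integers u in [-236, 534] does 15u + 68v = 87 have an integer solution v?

gcd(68, 15):
  68 = 4*15 + 8
  15 = 1*8 + 7
  8 = 1*7 + 1
  7 = 7*1
so gcd(68, 15) = 1.
Back-substitute for Bézout coefficients:
  1 = 8 - 1*7
  ... = 15*(-9) + 68*(2)
Scale by 87: particular solution (-783, 174); reduce u mod 68: (33, -6).
General solution: u = 33 + 68t, v = -6 - 15t for integer t.
-236 ≤ 33 + 68t ≤ 534 gives t ∈ [-3, 7], which is 11 values.

11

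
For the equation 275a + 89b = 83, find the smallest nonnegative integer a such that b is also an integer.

66

gcd(275, 89) = 1  (275 = 3×89 + 8, 89 = 11×8 + 1, 8 = 8×1).
1 divides 83, so solutions exist.
Back-substituting, 275×(-11) + 89×(34) = 1.
Scale by 83/1 = 83: (a₀, b₀) = (-913, 2822).
General solution: a = -913 + 89t, b = 2822 - 275t for integer t.
a ≥ 0: smallest is -913 mod 89 = 66 (at t = 11), with b = -203.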